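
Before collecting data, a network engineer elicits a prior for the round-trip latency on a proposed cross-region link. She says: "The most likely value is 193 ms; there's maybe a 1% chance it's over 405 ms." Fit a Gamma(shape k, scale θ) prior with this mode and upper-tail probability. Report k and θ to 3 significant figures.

k ≈ 9.86, θ ≈ 21.8

Gamma(k,θ) with k>1 has mode (k−1)θ, so θ = 193/(k−1).
Need P(X < 405) = 0.99 with θ tied to k this way. Start at k = 2, θ = 193: P(X<405) ≈ 0.620.
Too low — raise k to concentrate. Iterating converges to k ≈ 9.86.
Then θ = 193/(9.86−1) ≈ 21.8.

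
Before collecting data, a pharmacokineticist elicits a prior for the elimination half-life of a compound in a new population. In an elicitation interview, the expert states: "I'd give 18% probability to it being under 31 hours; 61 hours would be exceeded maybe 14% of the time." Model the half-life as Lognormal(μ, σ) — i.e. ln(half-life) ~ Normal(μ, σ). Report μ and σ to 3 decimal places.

μ ≈ 3.744, σ ≈ 0.339

If T ~ Lognormal(μ,σ) then ln T ~ Normal(μ,σ), so the p-quantile of ln T is μ + z_p·σ.
ln(31) = 3.434 and ln(61) = 4.111; z_{0.18} = -0.9154, z_{0.86} = 1.08.
σ = (4.111 − 3.434)/(1.08 − (-0.9154)) = 0.339.
μ = 3.434 − (-0.9154)·0.339 = 3.744.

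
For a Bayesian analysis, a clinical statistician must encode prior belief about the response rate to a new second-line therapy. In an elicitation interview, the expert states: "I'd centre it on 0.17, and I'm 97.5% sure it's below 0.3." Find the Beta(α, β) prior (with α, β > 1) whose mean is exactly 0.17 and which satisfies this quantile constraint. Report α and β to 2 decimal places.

With mean 0.17 fixed, write α = 0.17s, β = 0.83s where s = α+β.
Need P(θ < 0.3) = 0.975 under Beta(0.17s, 0.83s). Normal approximation: (q−m)/√(m(1−m)/s) ≈ z_{0.975} = 1.96, so s ≈ 0.17·0.83·(1.96)²/(0.3−0.17)² = 32.1.
At s = 32.1: P(θ<0.3) ≈ 0.963. Adjusting to match 0.975 gives s ≈ 39.52.
So α = 0.17·39.52 ≈ 6.72, β = 0.83·39.52 ≈ 32.80.

α ≈ 6.72, β ≈ 32.80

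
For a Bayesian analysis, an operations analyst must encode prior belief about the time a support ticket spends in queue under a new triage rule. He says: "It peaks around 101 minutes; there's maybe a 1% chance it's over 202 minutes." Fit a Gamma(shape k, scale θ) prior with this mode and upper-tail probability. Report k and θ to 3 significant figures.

Gamma(k,θ) with k>1 has mode (k−1)θ, so θ = 101/(k−1).
Need P(X < 202) = 0.99 with θ tied to k this way. Start at k = 2, θ = 101: P(X<202) ≈ 0.594.
Too low — raise k to concentrate. Iterating converges to k ≈ 11.2.
Then θ = 101/(11.2−1) ≈ 9.88.

k ≈ 11.2, θ ≈ 9.88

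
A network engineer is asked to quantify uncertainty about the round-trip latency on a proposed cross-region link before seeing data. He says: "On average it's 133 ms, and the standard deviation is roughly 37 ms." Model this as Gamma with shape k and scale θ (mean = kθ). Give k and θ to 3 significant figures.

For Gamma(k, scale θ): mean = kθ, variance = kθ², so CV = 1/√k.
CV = SD/mean = 37/133 = 0.2782, hence k = 1/CV² = 12.9.
Then θ = mean/k = 133/12.9 = 10.3.

k ≈ 12.9, θ ≈ 10.3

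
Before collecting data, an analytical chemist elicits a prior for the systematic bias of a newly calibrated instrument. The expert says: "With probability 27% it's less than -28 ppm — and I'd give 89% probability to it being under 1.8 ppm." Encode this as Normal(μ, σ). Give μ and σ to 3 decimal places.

μ = -18.072, σ = 16.201

The p-quantile of Normal(μ,σ) is μ + z_p·σ, with z_{0.27} = -0.6128 and z_{0.89} = 1.227.
Eliminate σ: μ = (z₂·x₁ − z₁·x₂)/(z₂ − z₁) = (1.227·-28 − (-0.6128)·1.8)/1.839 = -18.072.
Then σ = (x₂ − x₁)/(z₂ − z₁) = (1.8 − -28)/1.839 = 16.201.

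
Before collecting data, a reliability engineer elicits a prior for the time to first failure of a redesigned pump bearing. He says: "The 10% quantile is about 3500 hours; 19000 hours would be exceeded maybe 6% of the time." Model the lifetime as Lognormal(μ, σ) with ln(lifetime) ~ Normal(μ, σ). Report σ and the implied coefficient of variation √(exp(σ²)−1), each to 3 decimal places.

σ ≈ 0.596, CV ≈ 0.654

If T ~ Lognormal(μ,σ) then ln T ~ Normal(μ,σ), so the p-quantile of ln T is μ + z_p·σ.
ln(3500) = 8.161 and ln(19000) = 9.852; z_{0.1} = -1.282, z_{0.94} = 1.555.
σ = (9.852 − 8.161)/(1.555 − (-1.282)) = 0.596.
μ = 8.161 − (-1.282)·0.596 = 8.925.
CV = √(exp(σ²)−1) = √(exp(0.3557)−1) = 0.654.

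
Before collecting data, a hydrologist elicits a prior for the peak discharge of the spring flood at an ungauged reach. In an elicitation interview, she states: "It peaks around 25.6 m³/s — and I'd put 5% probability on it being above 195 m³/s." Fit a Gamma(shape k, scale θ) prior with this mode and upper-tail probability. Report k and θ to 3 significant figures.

Gamma(k,θ) with k>1 has mode (k−1)θ, so θ = 25.6/(k−1).
Need P(X < 195) = 0.95 with θ tied to k this way. Start at k = 2, θ = 25.6: P(X<195) ≈ 0.996.
Too high — lower k to spread out. Iterating converges to k ≈ 1.52.
Then θ = 25.6/(1.52−1) ≈ 49.5.

k ≈ 1.52, θ ≈ 49.5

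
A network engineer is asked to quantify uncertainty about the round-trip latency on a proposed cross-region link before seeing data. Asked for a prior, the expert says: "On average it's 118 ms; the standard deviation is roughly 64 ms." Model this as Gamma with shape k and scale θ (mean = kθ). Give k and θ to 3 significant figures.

For Gamma(k, scale θ): mean = kθ, variance = kθ², so CV = 1/√k.
CV = SD/mean = 64/118 = 0.5424, hence k = 1/CV² = 3.4.
Then θ = mean/k = 118/3.4 = 34.7.

k ≈ 3.4, θ ≈ 34.7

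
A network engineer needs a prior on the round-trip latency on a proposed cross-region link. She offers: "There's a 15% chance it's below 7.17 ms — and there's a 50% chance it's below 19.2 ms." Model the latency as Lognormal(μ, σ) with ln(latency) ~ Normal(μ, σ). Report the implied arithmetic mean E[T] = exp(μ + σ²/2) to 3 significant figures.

E[T] ≈ 30.2 ms

If T ~ Lognormal(μ,σ) then ln T ~ Normal(μ,σ), so the p-quantile of ln T is μ + z_p·σ.
ln(7.17) = 1.97 and ln(19.2) = 2.955; z_{0.15} = -1.036, z_{0.5} = 0.
σ = (2.955 − 1.97)/(0 − (-1.036)) = 0.950.
μ = 1.97 − (-1.036)·0.950 = 2.955.
E[T] = exp(μ + σ²/2) = exp(2.955 + 0.4516) = 30.2 ms.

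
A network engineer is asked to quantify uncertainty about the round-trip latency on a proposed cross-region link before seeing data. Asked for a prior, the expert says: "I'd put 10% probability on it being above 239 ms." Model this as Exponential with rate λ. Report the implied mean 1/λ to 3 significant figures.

P(T > 239.0) = e^(−λ·239.0) = 0.1, so λ = −ln(0.1)/239.0 = 0.00963.
Mean = 1/λ = 104 ms.

mean ≈ 104 ms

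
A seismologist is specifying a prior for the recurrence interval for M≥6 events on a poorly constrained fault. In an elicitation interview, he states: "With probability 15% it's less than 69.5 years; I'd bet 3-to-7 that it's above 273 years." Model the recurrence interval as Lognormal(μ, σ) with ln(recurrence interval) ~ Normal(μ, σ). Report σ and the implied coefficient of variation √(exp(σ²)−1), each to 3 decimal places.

If T ~ Lognormal(μ,σ) then ln T ~ Normal(μ,σ), so the p-quantile of ln T is μ + z_p·σ.
ln(69.5) = 4.241 and ln(273) = 5.609; z_{0.15} = -1.036, z_{0.7} = 0.5244.
σ = (5.609 − 4.241)/(0.5244 − (-1.036)) = 0.877.
μ = 4.241 − (-1.036)·0.877 = 5.150.
CV = √(exp(σ²)−1) = √(exp(0.7683)−1) = 1.075.

σ ≈ 0.877, CV ≈ 1.075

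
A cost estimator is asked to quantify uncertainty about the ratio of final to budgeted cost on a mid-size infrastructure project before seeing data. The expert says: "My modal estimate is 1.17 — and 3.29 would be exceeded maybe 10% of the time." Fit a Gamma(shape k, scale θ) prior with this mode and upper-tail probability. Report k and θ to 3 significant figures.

k ≈ 2.79, θ ≈ 0.655

Gamma(k,θ) with k>1 has mode (k−1)θ, so θ = 1.17/(k−1).
Need P(X < 3.29) = 0.9 with θ tied to k this way. Start at k = 2, θ = 1.17: P(X<3.29) ≈ 0.771.
Too low — raise k to concentrate. Iterating converges to k ≈ 2.79.
Then θ = 1.17/(2.79−1) ≈ 0.655.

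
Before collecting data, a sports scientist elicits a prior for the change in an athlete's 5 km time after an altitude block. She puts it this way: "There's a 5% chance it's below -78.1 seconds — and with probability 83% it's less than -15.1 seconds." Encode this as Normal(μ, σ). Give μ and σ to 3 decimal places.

μ = -38.229, σ = 24.240

The p-quantile of Normal(μ,σ) is μ + z_p·σ, with z_{0.05} = -1.645 and z_{0.83} = 0.9542.
Eliminate σ: μ = (z₂·x₁ − z₁·x₂)/(z₂ − z₁) = (0.9542·-78.1 − (-1.645)·-15.1)/2.599 = -38.229.
Then σ = (x₂ − x₁)/(z₂ − z₁) = (-15.1 − -78.1)/2.599 = 24.240.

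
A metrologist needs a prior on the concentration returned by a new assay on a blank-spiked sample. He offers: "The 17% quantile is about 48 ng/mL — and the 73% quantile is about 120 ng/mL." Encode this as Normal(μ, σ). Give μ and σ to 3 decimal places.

For Normal(μ,σ), the p-quantile is μ + z_p·σ. Here z_{0.17} = -0.9542, z_{0.73} = 0.6128.
So 48 = μ − 0.9542σ and 120 = μ + 0.6128σ.
Subtracting: σ = (120 − 48)/(0.6128 − (-0.9542)) = 45.948.
Then μ = 48 − (-0.9542)·45.948 = 91.842.

μ = 91.842, σ = 45.948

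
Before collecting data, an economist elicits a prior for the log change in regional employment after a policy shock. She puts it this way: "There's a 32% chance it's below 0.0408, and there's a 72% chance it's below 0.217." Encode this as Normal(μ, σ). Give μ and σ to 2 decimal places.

For Normal(μ,σ), the p-quantile is μ + z_p·σ. Here z_{0.32} = -0.4677, z_{0.72} = 0.5828.
So 0.0408 = μ − 0.4677σ and 0.217 = μ + 0.5828σ.
Subtracting: σ = (0.217 − 0.0408)/(0.5828 − (-0.4677)) = 0.17.
Then μ = 0.0408 − (-0.4677)·0.17 = 0.12.

μ = 0.12, σ = 0.17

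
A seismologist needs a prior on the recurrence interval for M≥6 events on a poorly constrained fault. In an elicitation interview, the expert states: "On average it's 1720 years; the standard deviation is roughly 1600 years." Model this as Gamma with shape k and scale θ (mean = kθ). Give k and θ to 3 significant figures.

For Gamma(k, scale θ): mean = kθ, variance = kθ², so CV = 1/√k.
CV = SD/mean = 1600/1720 = 0.9302, hence k = 1/CV² = 1.16.
Then θ = mean/k = 1720/1.16 = 1490.

k ≈ 1.16, θ ≈ 1490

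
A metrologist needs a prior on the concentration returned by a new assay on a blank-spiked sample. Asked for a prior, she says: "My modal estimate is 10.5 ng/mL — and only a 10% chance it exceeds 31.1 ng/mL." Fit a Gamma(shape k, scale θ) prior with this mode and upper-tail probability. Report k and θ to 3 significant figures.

Gamma(k,θ) with k>1 has mode (k−1)θ, so θ = 10.5/(k−1).
Need P(X < 31.1) = 0.9 with θ tied to k this way. Start at k = 2, θ = 10.5: P(X<31.1) ≈ 0.795.
Too low — raise k to concentrate. Iterating converges to k ≈ 2.61.
Then θ = 10.5/(2.61−1) ≈ 6.51.

k ≈ 2.61, θ ≈ 6.51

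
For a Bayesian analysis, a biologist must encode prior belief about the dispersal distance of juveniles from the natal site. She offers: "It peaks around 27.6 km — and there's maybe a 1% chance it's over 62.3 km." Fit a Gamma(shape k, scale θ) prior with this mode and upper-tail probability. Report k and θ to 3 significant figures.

Gamma(k,θ) with k>1 has mode (k−1)θ, so θ = 27.6/(k−1).
Need P(X < 62.3) = 0.99 with θ tied to k this way. Start at k = 2, θ = 27.6: P(X<62.3) ≈ 0.659.
Too low — raise k to concentrate. Iterating converges to k ≈ 8.24.
Then θ = 27.6/(8.24−1) ≈ 3.81.

k ≈ 8.24, θ ≈ 3.81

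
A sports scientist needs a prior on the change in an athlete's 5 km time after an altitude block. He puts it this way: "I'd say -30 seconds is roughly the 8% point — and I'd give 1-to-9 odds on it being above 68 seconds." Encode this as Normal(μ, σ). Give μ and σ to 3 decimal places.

μ = 21.253, σ = 36.477

The p-quantile of Normal(μ,σ) is μ + z_p·σ, with z_{0.08} = -1.405 and z_{0.9} = 1.282.
Eliminate σ: μ = (z₂·x₁ − z₁·x₂)/(z₂ − z₁) = (1.282·-30 − (-1.405)·68)/2.687 = 21.253.
Then σ = (x₂ − x₁)/(z₂ − z₁) = (68 − -30)/2.687 = 36.477.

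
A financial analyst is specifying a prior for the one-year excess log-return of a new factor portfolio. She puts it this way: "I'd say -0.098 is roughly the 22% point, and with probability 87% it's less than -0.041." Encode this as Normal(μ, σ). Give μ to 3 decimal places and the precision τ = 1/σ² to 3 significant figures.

For Normal(μ,σ), the p-quantile is μ + z_p·σ. Here z_{0.22} = -0.7722, z_{0.87} = 1.126.
So -0.098 = μ − 0.7722σ and -0.041 = μ + 1.126σ.
Subtracting: σ = (-0.041 − -0.098)/(1.126 − (-0.7722)) = 0.030.
Then μ = -0.098 − (-0.7722)·0.030 = -0.075.
Precision τ = 1/σ² = 1/0.03002² = 1110.

μ = -0.075, τ = 1110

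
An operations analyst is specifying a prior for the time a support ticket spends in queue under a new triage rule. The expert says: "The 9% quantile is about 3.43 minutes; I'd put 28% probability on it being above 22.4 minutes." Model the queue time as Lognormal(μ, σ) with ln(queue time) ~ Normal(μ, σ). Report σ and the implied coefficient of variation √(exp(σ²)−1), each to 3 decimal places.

If T ~ Lognormal(μ,σ) then ln T ~ Normal(μ,σ), so the p-quantile of ln T is μ + z_p·σ.
ln(3.43) = 1.233 and ln(22.4) = 3.109; z_{0.09} = -1.341, z_{0.72} = 0.5828.
σ = (3.109 − 1.233)/(0.5828 − (-1.341)) = 0.976.
μ = 1.233 − (-1.341)·0.976 = 2.540.
CV = √(exp(σ²)−1) = √(exp(0.9516)−1) = 1.261.

σ ≈ 0.976, CV ≈ 1.261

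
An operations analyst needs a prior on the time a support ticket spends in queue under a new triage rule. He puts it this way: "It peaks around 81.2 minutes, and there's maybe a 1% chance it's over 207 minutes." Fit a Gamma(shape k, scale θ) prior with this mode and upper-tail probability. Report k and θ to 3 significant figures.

Gamma(k,θ) with k>1 has mode (k−1)θ, so θ = 81.2/(k−1).
Need P(X < 207) = 0.99 with θ tied to k this way. Start at k = 2, θ = 81.2: P(X<207) ≈ 0.723.
Too low — raise k to concentrate. Iterating converges to k ≈ 6.34.
Then θ = 81.2/(6.34−1) ≈ 15.2.

k ≈ 6.34, θ ≈ 15.2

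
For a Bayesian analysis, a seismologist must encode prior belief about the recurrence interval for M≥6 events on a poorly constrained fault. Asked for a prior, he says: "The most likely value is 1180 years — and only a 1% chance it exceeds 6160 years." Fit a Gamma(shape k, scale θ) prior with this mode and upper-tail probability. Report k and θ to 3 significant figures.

k ≈ 2.42, θ ≈ 833

Gamma(k,θ) with k>1 has mode (k−1)θ, so θ = 1180/(k−1).
Need P(X < 6160) = 0.99 with θ tied to k this way. Start at k = 2, θ = 1180: P(X<6160) ≈ 0.966.
Too low — raise k to concentrate. Iterating converges to k ≈ 2.42.
Then θ = 1180/(2.42−1) ≈ 833.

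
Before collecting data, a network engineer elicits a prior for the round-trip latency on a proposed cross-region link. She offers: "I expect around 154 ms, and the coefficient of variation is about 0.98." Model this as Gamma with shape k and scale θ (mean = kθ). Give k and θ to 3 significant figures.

k ≈ 1.04, θ ≈ 148

For Gamma(k, scale θ): mean = kθ, variance = kθ², so CV = 1/√k.
CV = 0.98, hence k = 1/CV² = 1.04.
Then θ = mean/k = 154/1.04 = 148.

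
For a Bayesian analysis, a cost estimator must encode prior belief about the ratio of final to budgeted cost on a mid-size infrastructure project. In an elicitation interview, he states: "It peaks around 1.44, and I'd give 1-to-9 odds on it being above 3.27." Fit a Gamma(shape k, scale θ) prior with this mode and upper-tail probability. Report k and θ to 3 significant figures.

Gamma(k,θ) with k>1 has mode (k−1)θ, so θ = 1.44/(k−1).
Need P(X < 3.27) = 0.9 with θ tied to k this way. Start at k = 2, θ = 1.44: P(X<3.27) ≈ 0.662.
Too low — raise k to concentrate. Iterating converges to k ≈ 3.86.
Then θ = 1.44/(3.86−1) ≈ 0.504.

k ≈ 3.86, θ ≈ 0.504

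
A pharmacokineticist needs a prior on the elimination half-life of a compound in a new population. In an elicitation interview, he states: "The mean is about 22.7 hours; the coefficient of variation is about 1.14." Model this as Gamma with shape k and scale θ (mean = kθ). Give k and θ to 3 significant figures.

For Gamma(k, scale θ): mean = kθ, variance = kθ², so CV = 1/√k.
CV = 1.14, hence k = 1/CV² = 0.769.
Then θ = mean/k = 22.7/0.769 = 29.5.

k ≈ 0.769, θ ≈ 29.5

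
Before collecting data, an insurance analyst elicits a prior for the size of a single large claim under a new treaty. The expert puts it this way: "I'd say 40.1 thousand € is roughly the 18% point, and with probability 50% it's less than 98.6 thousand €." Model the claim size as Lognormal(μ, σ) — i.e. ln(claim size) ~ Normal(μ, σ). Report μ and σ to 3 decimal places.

μ ≈ 4.591, σ ≈ 0.983

If T ~ Lognormal(μ,σ) then ln T ~ Normal(μ,σ), so the p-quantile of ln T is μ + z_p·σ.
ln(40.1) = 3.691 and ln(98.6) = 4.591; z_{0.18} = -0.9154, z_{0.5} = 0.
σ = (4.591 − 3.691)/(0 − (-0.9154)) = 0.983.
μ = 3.691 − (-0.9154)·0.983 = 4.591.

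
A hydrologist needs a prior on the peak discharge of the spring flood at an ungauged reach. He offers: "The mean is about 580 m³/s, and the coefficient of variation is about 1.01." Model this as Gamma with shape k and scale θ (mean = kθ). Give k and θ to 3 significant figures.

k ≈ 0.98, θ ≈ 592

For Gamma(k, scale θ): mean = kθ, variance = kθ², so CV = 1/√k.
CV = 1.01, hence k = 1/CV² = 0.98.
Then θ = mean/k = 580/0.98 = 592.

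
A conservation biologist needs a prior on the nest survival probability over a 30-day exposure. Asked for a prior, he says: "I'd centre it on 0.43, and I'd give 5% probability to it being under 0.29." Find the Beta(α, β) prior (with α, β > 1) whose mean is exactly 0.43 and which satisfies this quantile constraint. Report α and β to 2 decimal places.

With mean 0.43 fixed, write α = 0.43s, β = 0.57s where s = α+β.
Need P(θ < 0.29) = 0.05 under Beta(0.43s, 0.57s). Normal approximation: (q−m)/√(m(1−m)/s) ≈ z_{0.05} = -1.64, so s ≈ 0.43·0.57·(-1.64)²/(0.29−0.43)² = 33.8.
At s = 33.8: P(θ<0.29) ≈ 0.045. Adjusting to match 0.05 gives s ≈ 31.73.
So α = 0.43·31.73 ≈ 13.65, β = 0.57·31.73 ≈ 18.09.

α ≈ 13.65, β ≈ 18.09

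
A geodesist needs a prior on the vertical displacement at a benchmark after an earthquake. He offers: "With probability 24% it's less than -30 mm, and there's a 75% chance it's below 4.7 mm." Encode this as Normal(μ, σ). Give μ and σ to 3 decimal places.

For Normal(μ,σ), the p-quantile is μ + z_p·σ. Here z_{0.24} = -0.7063, z_{0.75} = 0.6745.
So -30 = μ − 0.7063σ and 4.7 = μ + 0.6745σ.
Subtracting: σ = (4.7 − -30)/(0.6745 − (-0.7063)) = 25.130.
Then μ = -30 − (-0.7063)·25.130 = -12.250.

μ = -12.250, σ = 25.130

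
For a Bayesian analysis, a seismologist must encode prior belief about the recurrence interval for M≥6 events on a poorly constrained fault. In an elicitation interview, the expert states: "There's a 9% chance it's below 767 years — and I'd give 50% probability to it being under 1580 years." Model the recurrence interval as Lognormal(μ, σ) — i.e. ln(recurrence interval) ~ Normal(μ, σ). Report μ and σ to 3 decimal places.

If T ~ Lognormal(μ,σ) then ln T ~ Normal(μ,σ), so the p-quantile of ln T is μ + z_p·σ.
ln(767) = 6.642 and ln(1580) = 7.365; z_{0.09} = -1.341, z_{0.5} = 0.
σ = (7.365 − 6.642)/(0 − (-1.341)) = 0.539.
μ = 6.642 − (-1.341)·0.539 = 7.365.

μ ≈ 7.365, σ ≈ 0.539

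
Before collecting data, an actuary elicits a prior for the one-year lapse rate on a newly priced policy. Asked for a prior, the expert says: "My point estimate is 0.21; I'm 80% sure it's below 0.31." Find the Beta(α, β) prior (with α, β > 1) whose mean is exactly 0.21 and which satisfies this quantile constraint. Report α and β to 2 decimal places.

α ≈ 2.11, β ≈ 7.94

With mean 0.21 fixed, write α = 0.21s, β = 0.79s where s = α+β.
Need P(θ < 0.31) = 0.8 under Beta(0.21s, 0.79s). Normal approximation: (q−m)/√(m(1−m)/s) ≈ z_{0.8} = 0.842, so s ≈ 0.21·0.79·(0.842)²/(0.31−0.21)² = 11.8.
At s = 11.8: P(θ<0.31) ≈ 0.813. Adjusting to match 0.8 gives s ≈ 10.05.
So α = 0.21·10.05 ≈ 2.11, β = 0.79·10.05 ≈ 7.94.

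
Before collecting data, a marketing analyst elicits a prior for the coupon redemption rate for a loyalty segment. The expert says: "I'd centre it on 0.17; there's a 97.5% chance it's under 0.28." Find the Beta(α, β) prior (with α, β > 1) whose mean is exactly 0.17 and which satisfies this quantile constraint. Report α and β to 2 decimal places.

α ≈ 9.17, β ≈ 44.77

With mean 0.17 fixed, write α = 0.17s, β = 0.83s where s = α+β.
Need P(θ < 0.28) = 0.975 under Beta(0.17s, 0.83s). Normal approximation: (q−m)/√(m(1−m)/s) ≈ z_{0.975} = 1.96, so s ≈ 0.17·0.83·(1.96)²/(0.28−0.17)² = 44.8.
At s = 44.8: P(θ<0.28) ≈ 0.964. Adjusting to match 0.975 gives s ≈ 53.94.
So α = 0.17·53.94 ≈ 9.17, β = 0.83·53.94 ≈ 44.77.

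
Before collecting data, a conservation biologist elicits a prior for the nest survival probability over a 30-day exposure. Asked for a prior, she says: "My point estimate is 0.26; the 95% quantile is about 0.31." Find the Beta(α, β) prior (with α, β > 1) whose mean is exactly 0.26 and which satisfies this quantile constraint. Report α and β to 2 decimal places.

With mean 0.26 fixed, write α = 0.26s, β = 0.74s where s = α+β.
Need P(θ < 0.31) = 0.95 under Beta(0.26s, 0.74s). Normal approximation: (q−m)/√(m(1−m)/s) ≈ z_{0.95} = 1.64, so s ≈ 0.26·0.74·(1.64)²/(0.31−0.26)² = 208.2.
At s = 208.2: P(θ<0.31) ≈ 0.946. Adjusting to match 0.95 gives s ≈ 217.93.
So α = 0.26·217.93 ≈ 56.66, β = 0.74·217.93 ≈ 161.27.

α ≈ 56.66, β ≈ 161.27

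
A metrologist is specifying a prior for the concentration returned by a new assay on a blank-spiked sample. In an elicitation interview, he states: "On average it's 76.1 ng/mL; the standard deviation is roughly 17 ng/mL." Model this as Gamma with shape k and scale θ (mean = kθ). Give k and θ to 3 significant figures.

k ≈ 20, θ ≈ 3.8

For Gamma(k, scale θ): mean = kθ, variance = kθ², so CV = 1/√k.
CV = SD/mean = 17/76.1 = 0.2234, hence k = 1/CV² = 20.
Then θ = mean/k = 76.1/20 = 3.8.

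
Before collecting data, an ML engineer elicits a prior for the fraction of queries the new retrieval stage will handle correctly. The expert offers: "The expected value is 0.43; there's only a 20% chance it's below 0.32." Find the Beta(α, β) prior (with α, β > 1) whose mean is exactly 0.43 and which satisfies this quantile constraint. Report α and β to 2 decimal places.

With mean 0.43 fixed, write α = 0.43s, β = 0.57s where s = α+β.
Need P(θ < 0.32) = 0.2 under Beta(0.43s, 0.57s). Normal approximation: (q−m)/√(m(1−m)/s) ≈ z_{0.2} = -0.842, so s ≈ 0.43·0.57·(-0.842)²/(0.32−0.43)² = 14.3.
At s = 14.3: P(θ<0.32) ≈ 0.203. Adjusting to match 0.2 gives s ≈ 14.67.
So α = 0.43·14.67 ≈ 6.31, β = 0.57·14.67 ≈ 8.36.

α ≈ 6.31, β ≈ 8.36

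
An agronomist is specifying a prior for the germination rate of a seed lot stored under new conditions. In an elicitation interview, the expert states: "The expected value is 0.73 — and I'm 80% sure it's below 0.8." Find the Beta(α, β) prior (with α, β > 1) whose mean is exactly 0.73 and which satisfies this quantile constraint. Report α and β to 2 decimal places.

With mean 0.73 fixed, write α = 0.73s, β = 0.27s where s = α+β.
Need P(θ < 0.8) = 0.8 under Beta(0.73s, 0.27s). Normal approximation: (q−m)/√(m(1−m)/s) ≈ z_{0.8} = 0.842, so s ≈ 0.73·0.27·(0.842)²/(0.8−0.73)² = 28.5.
At s = 28.5: P(θ<0.8) ≈ 0.795. Adjusting to match 0.8 gives s ≈ 29.45.
So α = 0.73·29.45 ≈ 21.50, β = 0.27·29.45 ≈ 7.95.

α ≈ 21.50, β ≈ 7.95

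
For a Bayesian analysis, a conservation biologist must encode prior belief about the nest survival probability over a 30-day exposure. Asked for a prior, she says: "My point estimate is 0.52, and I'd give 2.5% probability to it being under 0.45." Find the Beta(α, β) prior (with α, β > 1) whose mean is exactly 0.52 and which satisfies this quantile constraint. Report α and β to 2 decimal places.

α ≈ 101.58, β ≈ 93.76

With mean 0.52 fixed, write α = 0.52s, β = 0.48s where s = α+β.
Need P(θ < 0.45) = 0.025 under Beta(0.52s, 0.48s). Normal approximation: (q−m)/√(m(1−m)/s) ≈ z_{0.025} = -1.96, so s ≈ 0.52·0.48·(-1.96)²/(0.45−0.52)² = 195.7.
At s = 195.7: P(θ<0.45) ≈ 0.025. Adjusting to match 0.025 gives s ≈ 195.34.
So α = 0.52·195.34 ≈ 101.58, β = 0.48·195.34 ≈ 93.76.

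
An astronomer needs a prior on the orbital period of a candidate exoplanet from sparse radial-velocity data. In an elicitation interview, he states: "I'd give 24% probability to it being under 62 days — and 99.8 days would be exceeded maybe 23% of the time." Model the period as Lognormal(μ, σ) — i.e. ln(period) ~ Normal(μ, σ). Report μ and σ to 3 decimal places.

If T ~ Lognormal(μ,σ) then ln T ~ Normal(μ,σ), so the p-quantile of ln T is μ + z_p·σ.
ln(62) = 4.127 and ln(99.8) = 4.603; z_{0.24} = -0.7063, z_{0.77} = 0.7388.
σ = (4.603 − 4.127)/(0.7388 − (-0.7063)) = 0.329.
μ = 4.127 − (-0.7063)·0.329 = 4.360.

μ ≈ 4.360, σ ≈ 0.329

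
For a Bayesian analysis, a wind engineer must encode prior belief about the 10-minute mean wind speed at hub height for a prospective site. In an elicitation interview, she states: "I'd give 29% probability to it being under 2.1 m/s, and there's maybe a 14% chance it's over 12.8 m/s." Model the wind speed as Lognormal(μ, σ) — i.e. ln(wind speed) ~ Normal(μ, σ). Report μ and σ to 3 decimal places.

μ ≈ 1.354, σ ≈ 1.106

If T ~ Lognormal(μ,σ) then ln T ~ Normal(μ,σ), so the p-quantile of ln T is μ + z_p·σ.
ln(2.1) = 0.7419 and ln(12.8) = 2.549; z_{0.29} = -0.5534, z_{0.86} = 1.08.
σ = (2.549 − 0.7419)/(1.08 − (-0.5534)) = 1.106.
μ = 0.7419 − (-0.5534)·1.106 = 1.354.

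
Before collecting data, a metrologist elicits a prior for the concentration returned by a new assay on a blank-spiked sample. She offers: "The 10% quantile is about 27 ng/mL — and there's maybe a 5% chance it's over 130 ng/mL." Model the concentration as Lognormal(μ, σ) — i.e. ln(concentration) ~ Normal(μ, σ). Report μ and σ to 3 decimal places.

If T ~ Lognormal(μ,σ) then ln T ~ Normal(μ,σ), so the p-quantile of ln T is μ + z_p·σ.
ln(27) = 3.296 and ln(130) = 4.868; z_{0.1} = -1.282, z_{0.95} = 1.645.
σ = (4.868 − 3.296)/(1.645 − (-1.282)) = 0.537.
μ = 3.296 − (-1.282)·0.537 = 3.984.

μ ≈ 3.984, σ ≈ 0.537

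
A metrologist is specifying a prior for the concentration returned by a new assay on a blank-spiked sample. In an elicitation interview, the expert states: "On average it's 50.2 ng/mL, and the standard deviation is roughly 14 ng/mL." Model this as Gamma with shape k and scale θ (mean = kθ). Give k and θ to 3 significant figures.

For Gamma(k, scale θ): mean = kθ, variance = kθ², so CV = 1/√k.
CV = SD/mean = 14/50.2 = 0.2789, hence k = 1/CV² = 12.9.
Then θ = mean/k = 50.2/12.9 = 3.9.

k ≈ 12.9, θ ≈ 3.9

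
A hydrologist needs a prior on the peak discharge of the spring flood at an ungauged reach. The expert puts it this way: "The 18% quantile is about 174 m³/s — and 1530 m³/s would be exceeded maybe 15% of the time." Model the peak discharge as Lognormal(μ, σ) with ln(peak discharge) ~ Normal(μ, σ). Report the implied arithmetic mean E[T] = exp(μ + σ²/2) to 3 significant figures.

If T ~ Lognormal(μ,σ) then ln T ~ Normal(μ,σ), so the p-quantile of ln T is μ + z_p·σ.
ln(174) = 5.159 and ln(1530) = 7.333; z_{0.18} = -0.9154, z_{0.85} = 1.036.
σ = (7.333 − 5.159)/(1.036 − (-0.9154)) = 1.114.
μ = 5.159 − (-0.9154)·1.114 = 6.179.
E[T] = exp(μ + σ²/2) = exp(6.179 + 0.6203) = 897 m³/s.

E[T] ≈ 897 m³/s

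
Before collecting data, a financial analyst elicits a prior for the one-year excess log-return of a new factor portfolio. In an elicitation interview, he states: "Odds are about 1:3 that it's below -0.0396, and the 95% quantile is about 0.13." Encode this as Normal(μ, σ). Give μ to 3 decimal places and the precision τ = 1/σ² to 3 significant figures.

For Normal(μ,σ), the p-quantile is μ + z_p·σ. Here z_{0.25} = -0.6745, z_{0.95} = 1.645.
So -0.0396 = μ − 0.6745σ and 0.13 = μ + 1.645σ.
Subtracting: σ = (0.13 − -0.0396)/(1.645 − (-0.6745)) = 0.073.
Then μ = -0.0396 − (-0.6745)·0.073 = 0.010.
Precision τ = 1/σ² = 1/0.07312² = 187.

μ = 0.010, τ = 187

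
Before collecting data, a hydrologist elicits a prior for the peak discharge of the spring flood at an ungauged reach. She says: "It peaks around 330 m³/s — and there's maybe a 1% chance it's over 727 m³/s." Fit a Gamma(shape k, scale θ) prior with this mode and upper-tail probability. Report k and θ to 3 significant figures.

k ≈ 8.73, θ ≈ 42.7

Gamma(k,θ) with k>1 has mode (k−1)θ, so θ = 330/(k−1).
Need P(X < 727) = 0.99 with θ tied to k this way. Start at k = 2, θ = 330: P(X<727) ≈ 0.646.
Too low — raise k to concentrate. Iterating converges to k ≈ 8.73.
Then θ = 330/(8.73−1) ≈ 42.7.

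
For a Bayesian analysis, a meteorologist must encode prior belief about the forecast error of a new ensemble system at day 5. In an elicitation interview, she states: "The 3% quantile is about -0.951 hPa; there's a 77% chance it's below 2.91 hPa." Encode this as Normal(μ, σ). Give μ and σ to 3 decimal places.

For Normal(μ,σ), the p-quantile is μ + z_p·σ. Here z_{0.03} = -1.881, z_{0.77} = 0.7388.
So -0.951 = μ − 1.881σ and 2.91 = μ + 0.7388σ.
Subtracting: σ = (2.91 − -0.951)/(0.7388 − (-1.881)) = 1.474.
Then μ = -0.951 − (-1.881)·1.474 = 1.821.

μ = 1.821, σ = 1.474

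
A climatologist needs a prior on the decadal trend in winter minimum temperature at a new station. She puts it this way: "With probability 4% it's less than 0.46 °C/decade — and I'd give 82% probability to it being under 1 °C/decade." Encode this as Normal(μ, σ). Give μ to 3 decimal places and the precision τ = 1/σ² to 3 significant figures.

μ = 0.815, τ = 24.4

For Normal(μ,σ), the p-quantile is μ + z_p·σ. Here z_{0.04} = -1.751, z_{0.82} = 0.9154.
So 0.46 = μ − 1.751σ and 1 = μ + 0.9154σ.
Subtracting: σ = (1 − 0.46)/(0.9154 − (-1.751)) = 0.203.
Then μ = 0.46 − (-1.751)·0.203 = 0.815.
Precision τ = 1/σ² = 1/0.2025² = 24.4.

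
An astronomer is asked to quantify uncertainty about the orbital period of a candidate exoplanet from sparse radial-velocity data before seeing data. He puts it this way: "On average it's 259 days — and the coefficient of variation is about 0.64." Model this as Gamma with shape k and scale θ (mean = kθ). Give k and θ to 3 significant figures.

k ≈ 2.44, θ ≈ 106

For Gamma(k, scale θ): mean = kθ, variance = kθ², so CV = 1/√k.
CV = 0.64, hence k = 1/CV² = 2.44.
Then θ = mean/k = 259/2.44 = 106.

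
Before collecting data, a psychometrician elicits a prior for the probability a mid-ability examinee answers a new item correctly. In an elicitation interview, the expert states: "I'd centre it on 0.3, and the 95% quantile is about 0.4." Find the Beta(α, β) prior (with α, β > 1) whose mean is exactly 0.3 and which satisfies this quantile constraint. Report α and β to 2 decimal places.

With mean 0.3 fixed, write α = 0.3s, β = 0.7s where s = α+β.
Need P(θ < 0.4) = 0.95 under Beta(0.3s, 0.7s). Normal approximation: (q−m)/√(m(1−m)/s) ≈ z_{0.95} = 1.64, so s ≈ 0.3·0.7·(1.64)²/(0.4−0.3)² = 56.8.
At s = 56.8: P(θ<0.4) ≈ 0.945. Adjusting to match 0.95 gives s ≈ 60.34.
So α = 0.3·60.34 ≈ 18.10, β = 0.7·60.34 ≈ 42.24.

α ≈ 18.10, β ≈ 42.24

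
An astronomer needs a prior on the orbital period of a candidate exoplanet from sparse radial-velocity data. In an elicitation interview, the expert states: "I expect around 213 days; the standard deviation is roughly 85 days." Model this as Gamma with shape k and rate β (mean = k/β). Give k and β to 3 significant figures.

For Gamma(k, rate β): mean = k/β, variance = k/β², so CV = 1/√k.
CV = SD/mean = 85/213 = 0.3991, hence k = 1/CV² = 6.28.
Then β = k/mean = 6.28/213 = 0.0295.

k ≈ 6.28, β ≈ 0.0295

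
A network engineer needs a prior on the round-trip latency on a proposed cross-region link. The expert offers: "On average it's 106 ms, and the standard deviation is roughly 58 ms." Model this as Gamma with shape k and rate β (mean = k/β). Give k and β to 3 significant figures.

For Gamma(k, rate β): mean = k/β, variance = k/β², so CV = 1/√k.
CV = SD/mean = 58/106 = 0.5472, hence k = 1/CV² = 3.34.
Then β = k/mean = 3.34/106 = 0.0315.

k ≈ 3.34, β ≈ 0.0315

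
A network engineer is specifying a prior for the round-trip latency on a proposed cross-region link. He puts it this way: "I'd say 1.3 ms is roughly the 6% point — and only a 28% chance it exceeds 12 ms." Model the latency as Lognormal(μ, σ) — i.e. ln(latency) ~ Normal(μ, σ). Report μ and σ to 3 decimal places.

μ ≈ 1.879, σ ≈ 1.040

If T ~ Lognormal(μ,σ) then ln T ~ Normal(μ,σ), so the p-quantile of ln T is μ + z_p·σ.
ln(1.3) = 0.2624 and ln(12) = 2.485; z_{0.06} = -1.555, z_{0.72} = 0.5828.
σ = (2.485 − 0.2624)/(0.5828 − (-1.555)) = 1.040.
μ = 0.2624 − (-1.555)·1.040 = 1.879.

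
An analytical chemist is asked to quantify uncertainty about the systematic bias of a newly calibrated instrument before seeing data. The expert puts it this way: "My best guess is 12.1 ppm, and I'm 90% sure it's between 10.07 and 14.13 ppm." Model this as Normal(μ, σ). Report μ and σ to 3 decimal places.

μ = 12.100, σ = 1.234

A symmetric 90% interval runs μ ± z·σ with z = 1.645.
Half-width = 2.03, so σ = 2.03/1.645 = 1.234.
μ is the stated best guess, 12.100.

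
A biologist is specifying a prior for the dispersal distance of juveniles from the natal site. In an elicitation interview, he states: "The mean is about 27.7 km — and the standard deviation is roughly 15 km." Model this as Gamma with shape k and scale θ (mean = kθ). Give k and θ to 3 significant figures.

k ≈ 3.41, θ ≈ 8.12

For Gamma(k, scale θ): mean = kθ, variance = kθ², so CV = 1/√k.
CV = SD/mean = 15/27.7 = 0.5415, hence k = 1/CV² = 3.41.
Then θ = mean/k = 27.7/3.41 = 8.12.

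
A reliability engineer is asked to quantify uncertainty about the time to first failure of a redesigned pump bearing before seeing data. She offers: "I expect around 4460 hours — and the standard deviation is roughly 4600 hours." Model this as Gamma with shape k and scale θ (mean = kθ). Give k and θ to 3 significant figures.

For Gamma(k, scale θ): mean = kθ, variance = kθ², so CV = 1/√k.
CV = SD/mean = 4600/4460 = 1.031, hence k = 1/CV² = 0.94.
Then θ = mean/k = 4460/0.94 = 4740.

k ≈ 0.94, θ ≈ 4740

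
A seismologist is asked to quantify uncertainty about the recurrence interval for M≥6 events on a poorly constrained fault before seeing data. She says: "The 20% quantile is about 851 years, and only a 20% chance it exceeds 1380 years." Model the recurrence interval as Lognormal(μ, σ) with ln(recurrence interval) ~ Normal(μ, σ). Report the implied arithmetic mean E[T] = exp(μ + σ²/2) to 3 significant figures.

If T ~ Lognormal(μ,σ) then ln T ~ Normal(μ,σ), so the p-quantile of ln T is μ + z_p·σ.
ln(851) = 6.746 and ln(1380) = 7.23; z_{0.2} = -0.8416, z_{0.8} = 0.8416.
σ = (7.23 − 6.746)/(0.8416 − (-0.8416)) = 0.287.
μ = 6.746 − (-0.8416)·0.287 = 6.988.
E[T] = exp(μ + σ²/2) = exp(6.988 + 0.0412) = 1130 years.

E[T] ≈ 1130 years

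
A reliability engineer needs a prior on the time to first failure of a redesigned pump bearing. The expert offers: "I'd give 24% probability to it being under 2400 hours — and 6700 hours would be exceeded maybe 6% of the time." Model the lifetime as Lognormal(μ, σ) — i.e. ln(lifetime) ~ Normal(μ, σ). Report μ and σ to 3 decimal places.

μ ≈ 8.104, σ ≈ 0.454

If T ~ Lognormal(μ,σ) then ln T ~ Normal(μ,σ), so the p-quantile of ln T is μ + z_p·σ.
ln(2400) = 7.783 and ln(6700) = 8.81; z_{0.24} = -0.7063, z_{0.94} = 1.555.
σ = (8.81 − 7.783)/(1.555 − (-0.7063)) = 0.454.
μ = 7.783 − (-0.7063)·0.454 = 8.104.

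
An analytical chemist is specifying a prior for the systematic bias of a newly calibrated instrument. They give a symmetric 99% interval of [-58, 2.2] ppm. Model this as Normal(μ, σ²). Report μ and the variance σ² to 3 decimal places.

A symmetric 99% interval runs μ ± z·σ with z = 2.576.
Half-width = 30.1, so σ = 30.1/2.576 = 11.6856 and σ² = 136.552.
μ is the interval midpoint, -27.900.

μ = -27.900, σ² = 136.552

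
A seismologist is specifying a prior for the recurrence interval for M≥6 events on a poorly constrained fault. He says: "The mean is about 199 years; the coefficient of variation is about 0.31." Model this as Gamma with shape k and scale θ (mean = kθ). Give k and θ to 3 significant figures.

For Gamma(k, scale θ): mean = kθ, variance = kθ², so CV = 1/√k.
CV = 0.31, hence k = 1/CV² = 10.4.
Then θ = mean/k = 199/10.4 = 19.1.

k ≈ 10.4, θ ≈ 19.1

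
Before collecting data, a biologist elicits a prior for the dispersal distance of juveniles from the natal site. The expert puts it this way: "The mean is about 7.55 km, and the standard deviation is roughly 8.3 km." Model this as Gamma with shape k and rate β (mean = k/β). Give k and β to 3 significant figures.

k ≈ 0.827, β ≈ 0.11

For Gamma(k, rate β): mean = k/β, variance = k/β², so CV = 1/√k.
CV = SD/mean = 8.3/7.55 = 1.099, hence k = 1/CV² = 0.827.
Then β = k/mean = 0.827/7.55 = 0.11.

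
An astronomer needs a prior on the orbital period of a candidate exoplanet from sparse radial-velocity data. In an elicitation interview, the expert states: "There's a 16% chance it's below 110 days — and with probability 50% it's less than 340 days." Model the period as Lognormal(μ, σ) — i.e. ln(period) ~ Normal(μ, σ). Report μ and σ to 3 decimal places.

If T ~ Lognormal(μ,σ) then ln T ~ Normal(μ,σ), so the p-quantile of ln T is μ + z_p·σ.
ln(110) = 4.7 and ln(340) = 5.829; z_{0.16} = -0.9945, z_{0.5} = 0.
σ = (5.829 − 4.7)/(0 − (-0.9945)) = 1.135.
μ = 4.7 − (-0.9945)·1.135 = 5.829.

μ ≈ 5.829, σ ≈ 1.135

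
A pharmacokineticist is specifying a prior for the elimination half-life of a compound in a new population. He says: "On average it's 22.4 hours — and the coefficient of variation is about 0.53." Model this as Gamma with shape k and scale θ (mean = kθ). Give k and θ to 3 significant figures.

For Gamma(k, scale θ): mean = kθ, variance = kθ², so CV = 1/√k.
CV = 0.53, hence k = 1/CV² = 3.56.
Then θ = mean/k = 22.4/3.56 = 6.29.

k ≈ 3.56, θ ≈ 6.29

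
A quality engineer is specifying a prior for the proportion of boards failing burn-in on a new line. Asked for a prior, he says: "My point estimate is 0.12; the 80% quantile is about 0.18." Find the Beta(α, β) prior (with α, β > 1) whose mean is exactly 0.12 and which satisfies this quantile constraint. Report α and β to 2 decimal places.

α ≈ 1.95, β ≈ 14.27

With mean 0.12 fixed, write α = 0.12s, β = 0.88s where s = α+β.
Need P(θ < 0.18) = 0.8 under Beta(0.12s, 0.88s). Normal approximation: (q−m)/√(m(1−m)/s) ≈ z_{0.8} = 0.842, so s ≈ 0.12·0.88·(0.842)²/(0.18−0.12)² = 20.8.
At s = 20.8: P(θ<0.18) ≈ 0.818. Adjusting to match 0.8 gives s ≈ 16.22.
So α = 0.12·16.22 ≈ 1.95, β = 0.88·16.22 ≈ 14.27.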